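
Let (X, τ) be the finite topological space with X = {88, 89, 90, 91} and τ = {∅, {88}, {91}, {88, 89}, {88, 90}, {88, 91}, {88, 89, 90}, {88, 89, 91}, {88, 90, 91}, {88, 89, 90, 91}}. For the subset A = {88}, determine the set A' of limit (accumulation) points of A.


A' = {89, 90}

For each x ∈ X, list the open sets U ∈ τ with x ∈ U, then check whether U ∩ (A ∖ {x}) ≠ ∅ for every such U.
  x = 88: open {88} ∋ x has {88} ∩ (A ∖ {88}) = ∅, so x is NOT a limit point.
  x = 89: opens ∋ x are {88, 89}, {88, 89, 90}, {88, 89, 91}, {88, 89, 90, 91}; each meets A ∖ {89}, so x IS a limit point.
  x = 90: opens ∋ x are {88, 90}, {88, 89, 90}, {88, 90, 91}, {88, 89, 90, 91}; each meets A ∖ {90}, so x IS a limit point.
  x = 91: open {91} ∋ x has {91} ∩ (A ∖ {91}) = ∅, so x is NOT a limit point.
Collecting: A' = {89, 90}.


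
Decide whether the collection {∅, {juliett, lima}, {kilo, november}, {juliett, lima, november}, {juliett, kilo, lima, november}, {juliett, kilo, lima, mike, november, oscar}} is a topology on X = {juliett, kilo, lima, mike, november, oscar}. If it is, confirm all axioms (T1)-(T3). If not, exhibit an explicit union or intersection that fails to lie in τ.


τ is NOT a topology on X.

Axiom (T1): ∅ ∈ τ? Yes; X ∈ τ? Yes.
Axiom (T2/T3): check pairwise unions and intersections of members of τ.
Counterexample for (T3): {kilo, november} ∩ {juliett, lima, november} = {november} ∉ τ. Therefore τ is NOT a topology.


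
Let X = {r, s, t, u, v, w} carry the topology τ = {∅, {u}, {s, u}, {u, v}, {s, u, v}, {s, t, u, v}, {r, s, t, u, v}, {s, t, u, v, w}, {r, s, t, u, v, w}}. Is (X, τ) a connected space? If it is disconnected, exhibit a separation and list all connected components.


(X, τ) is connected.

Find clopen sets (U ∈ τ with X ∖ U ∈ τ):
  U = ∅, X ∖ U = {r, s, t, u, v, w} — both open, so U is clopen.
  U = {r, s, t, u, v, w}, X ∖ U = ∅ — both open, so U is clopen.
Only trivial clopens (∅ and X) exist, so (X, τ) is connected.
Compute connected components by grouping points that agree on all clopens:
  component: {r, s, t, u, v, w}


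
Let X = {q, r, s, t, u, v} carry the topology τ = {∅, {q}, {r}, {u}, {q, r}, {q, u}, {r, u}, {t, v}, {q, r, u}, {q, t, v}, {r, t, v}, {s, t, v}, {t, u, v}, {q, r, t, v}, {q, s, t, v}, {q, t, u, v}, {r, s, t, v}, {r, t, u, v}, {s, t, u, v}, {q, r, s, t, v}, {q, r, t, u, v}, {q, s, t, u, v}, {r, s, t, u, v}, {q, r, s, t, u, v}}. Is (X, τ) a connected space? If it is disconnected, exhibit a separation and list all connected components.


(X, τ) is disconnected; components = [{q}, {r}, {u}, {s, t, v}].

Find clopen sets (U ∈ τ with X ∖ U ∈ τ):
  U = ∅, X ∖ U = {q, r, s, t, u, v} — both open, so U is clopen.
  U = {q}, X ∖ U = {r, s, t, u, v} — both open, so U is clopen.
  U = {r}, X ∖ U = {q, s, t, u, v} — both open, so U is clopen.
  U = {u}, X ∖ U = {q, r, s, t, v} — both open, so U is clopen.
  U = {q, r}, X ∖ U = {s, t, u, v} — both open, so U is clopen.
  U = {q, u}, X ∖ U = {r, s, t, v} — both open, so U is clopen.
  U = {r, u}, X ∖ U = {q, s, t, v} — both open, so U is clopen.
  U = {q, r, u}, X ∖ U = {s, t, v} — both open, so U is clopen.
  U = {s, t, v}, X ∖ U = {q, r, u} — both open, so U is clopen.
  U = {q, s, t, v}, X ∖ U = {r, u} — both open, so U is clopen.
  U = {r, s, t, v}, X ∖ U = {q, u} — both open, so U is clopen.
  U = {s, t, u, v}, X ∖ U = {q, r} — both open, so U is clopen.
  U = {q, r, s, t, v}, X ∖ U = {u} — both open, so U is clopen.
  U = {q, s, t, u, v}, X ∖ U = {r} — both open, so U is clopen.
  U = {r, s, t, u, v}, X ∖ U = {q} — both open, so U is clopen.
  U = {q, r, s, t, u, v}, X ∖ U = ∅ — both open, so U is clopen.
Nontrivial clopen(s) exist: e.g. {q, s, t, u, v}. So (X, τ) is disconnected.
Compute connected components by grouping points that agree on all clopens:
  component: {q}
  component: {r}
  component: {u}
  component: {s, t, v}


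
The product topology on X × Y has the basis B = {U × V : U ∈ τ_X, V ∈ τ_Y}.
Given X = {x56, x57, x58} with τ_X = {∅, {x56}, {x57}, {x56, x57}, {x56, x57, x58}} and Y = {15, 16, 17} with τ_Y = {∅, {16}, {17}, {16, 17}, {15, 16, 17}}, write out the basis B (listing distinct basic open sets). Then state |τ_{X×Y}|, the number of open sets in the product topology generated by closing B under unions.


Basis B = {∅ × ∅, {x56} × {16}, {x56} × {17}, {x57} × {16}, {x57} × {17}, {x56} × {16, 17}, {x56, x57} × {16}, {x56, x57} × {17}, {x57} × {16, 17}, {x56} × {15, 16, 17}, {x56, x57, x58} × {16}, {x56, x57, x58} × {17}, {x57} × {15, 16, 17}, {x56, x57} × {16, 17}, {x56, x57} × {15, 16, 17}, {x56, x57, x58} × {16, 17}, {x56, x57, x58} × {15, 16, 17}}; |τ_{X×Y}| = 48.

Enumerate products U × V with U ∈ τ_X, V ∈ τ_Y (deduplicated):
  ∅ × ∅ = {} (∅)
  {x56} × {16} = {(x56,16)}
  {x56} × {17} = {(x56,17)}
  {x57} × {16} = {(x57,16)}
  {x57} × {17} = {(x57,17)}
  {x56} × {16, 17} = {(x56,16), (x56,17)}
  {x56, x57} × {16} = {(x56,16), (x57,16)}
  {x56, x57} × {17} = {(x56,17), (x57,17)}
  {x57} × {16, 17} = {(x57,16), (x57,17)}
  {x56} × {15, 16, 17} = {(x56,15), (x56,16), (x56,17)}
  {x56, x57, x58} × {16} = {(x56,16), (x57,16), (x58,16)}
  {x56, x57, x58} × {17} = {(x56,17), (x57,17), (x58,17)}
  {x57} × {15, 16, 17} = {(x57,15), (x57,16), (x57,17)}
  {x56, x57} × {16, 17} = {(x56,16), (x56,17), (x57,16), (x57,17)}
  {x56, x57} × {15, 16, 17} = {(x56,15), (x56,16), (x56,17), (x57,15), (x57,16), (x57,17)}
  {x56, x57, x58} × {16, 17} = {(x56,16), (x56,17), (x57,16), (x57,17), (x58,16), (x58,17)}
  {x56, x57, x58} × {15, 16, 17} = {(x56,15), (x56,16), (x56,17), (x57,15), (x57,16), (x57,17), (x58,15), (x58,16), (x58,17)}
These 17 distinct sets form the basis B.
Close under arbitrary unions to get τ_{X×Y}; counting gives |τ_{X×Y}| = 48.


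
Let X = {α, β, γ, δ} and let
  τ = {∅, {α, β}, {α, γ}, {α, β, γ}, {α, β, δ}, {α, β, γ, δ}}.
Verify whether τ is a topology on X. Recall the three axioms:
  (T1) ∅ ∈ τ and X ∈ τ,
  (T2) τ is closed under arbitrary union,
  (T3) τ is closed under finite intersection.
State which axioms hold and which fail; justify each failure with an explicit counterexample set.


τ is NOT a topology on X.

Axiom (T1): ∅ ∈ τ? Yes; X ∈ τ? Yes.
Axiom (T2/T3): check pairwise unions and intersections of members of τ.
Counterexample for (T3): {α, β} ∩ {α, γ} = {α} ∉ τ. Therefore τ is NOT a topology.


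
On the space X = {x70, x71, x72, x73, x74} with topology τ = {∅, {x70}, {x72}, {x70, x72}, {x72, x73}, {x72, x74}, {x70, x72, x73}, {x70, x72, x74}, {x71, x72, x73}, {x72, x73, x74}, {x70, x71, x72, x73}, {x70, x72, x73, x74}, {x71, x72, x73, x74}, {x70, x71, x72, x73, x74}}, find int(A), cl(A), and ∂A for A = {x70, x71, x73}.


int(A) = {x70}, cl(A) = {x70, x71, x73}, ∂A = {x71, x73}.

Closed sets in (X, τ) are complements of opens:
  closed(X, τ) = {∅, {x70}, {x71}, {x74}, {x70, x71}, {x70, x74}, {x71, x73}, {x71, x74}, {x70, x71, x73}, {x70, x71, x74}, {x71, x73, x74}, {x70, x71, x73, x74}, {x71, x72, x73, x74}, {x70, x71, x72, x73, x74}}.
int(A) = ⋃ {U ∈ τ : U ⊆ A}. Opens contained in A: ∅, {x70}.
Taking the union of these: int(A) = {x70}.
cl(A) = ⋂ {C closed : A ⊆ C}. Closed sets containing A: {x70, x71, x73}, {x70, x71, x73, x74}, {x70, x71, x72, x73, x74}.
Intersecting these: cl(A) = {x70, x71, x73}.
∂A = cl(A) ∖ int(A) = {x70, x71, x73} ∖ {x70} = {x71, x73}.


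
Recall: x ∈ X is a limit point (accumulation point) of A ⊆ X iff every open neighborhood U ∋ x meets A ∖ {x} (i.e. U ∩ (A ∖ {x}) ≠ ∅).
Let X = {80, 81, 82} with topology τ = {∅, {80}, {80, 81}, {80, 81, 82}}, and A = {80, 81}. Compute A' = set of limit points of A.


A' = {81, 82}

For each x ∈ X, list the open sets U ∈ τ with x ∈ U, then check whether U ∩ (A ∖ {x}) ≠ ∅ for every such U.
  x = 80: open {80} ∋ x has {80} ∩ (A ∖ {80}) = ∅, so x is NOT a limit point.
  x = 81: opens ∋ x are {80, 81}, {80, 81, 82}; each meets A ∖ {81}, so x IS a limit point.
  x = 82: opens ∋ x are {80, 81, 82}; each meets A ∖ {82}, so x IS a limit point.
Collecting: A' = {81, 82}.


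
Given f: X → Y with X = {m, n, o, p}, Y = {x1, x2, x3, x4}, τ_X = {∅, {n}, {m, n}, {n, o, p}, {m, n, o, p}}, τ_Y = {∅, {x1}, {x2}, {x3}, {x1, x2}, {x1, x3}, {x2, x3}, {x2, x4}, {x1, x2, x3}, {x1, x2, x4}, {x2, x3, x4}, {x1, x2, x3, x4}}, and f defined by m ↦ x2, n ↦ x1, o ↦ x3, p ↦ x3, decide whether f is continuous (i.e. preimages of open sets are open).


f is NOT continuous.

Compute f^{-1}(U) for each U ∈ τ_Y:
  U = ∅: f^{-1}(U) = ∅ ∈ τ_X ✓.
  U = {x1}: f^{-1}(U) = {n} ∈ τ_X ✓.
  U = {x2}: f^{-1}(U) = {m} ∉ τ_X ✗.
  U = {x3}: f^{-1}(U) = {o, p} ∉ τ_X ✗.
  U = {x1, x2}: f^{-1}(U) = {m, n} ∈ τ_X ✓.
  U = {x1, x3}: f^{-1}(U) = {n, o, p} ∈ τ_X ✓.
  U = {x2, x3}: f^{-1}(U) = {m, o, p} ∉ τ_X ✗.
  U = {x2, x4}: f^{-1}(U) = {m} ∉ τ_X ✗.
  U = {x1, x2, x3}: f^{-1}(U) = {m, n, o, p} ∈ τ_X ✓.
  U = {x1, x2, x4}: f^{-1}(U) = {m, n} ∈ τ_X ✓.
  U = {x2, x3, x4}: f^{-1}(U) = {m, o, p} ∉ τ_X ✗.
  U = {x1, x2, x3, x4}: f^{-1}(U) = {m, n, o, p} ∈ τ_X ✓.
Found U = {x2} with f^{-1}(U) = {m} not in τ_X. Therefore f is NOT continuous.


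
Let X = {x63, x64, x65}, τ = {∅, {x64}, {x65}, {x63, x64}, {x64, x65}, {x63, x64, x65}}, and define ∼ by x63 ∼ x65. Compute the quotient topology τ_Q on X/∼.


X/∼ = {[x63=x65], [x64]}; |τ_Q| = 3.

Equivalence classes: [x63=x65], [x64].
Quotient map π: X → X/∼ sends x63 ↦ [x63=x65], x64 ↦ [x64], x65 ↦ [x63=x65].
For each subset V ⊆ X/∼, compute π^{-1}(V) ⊆ X and check whether π^{-1}(V) ∈ τ. V is open in τ_Q iff π^{-1}(V) ∈ τ.
  V = {}: π^{-1}(V) = ∅ ∈ τ ✓.
  V = {[x63=x65]}: π^{-1}(V) = {x63, x65} ∉ τ ✗.
  V = {[x64]}: π^{-1}(V) = {x64} ∈ τ ✓.
  V = {[x63=x65], [x64]}: π^{-1}(V) = {x63, x64, x65} ∈ τ ✓.
Open sets in the quotient: τ_Q = {{}, {[x64]}, {[x63=x65], [x64]}} (3 elements).


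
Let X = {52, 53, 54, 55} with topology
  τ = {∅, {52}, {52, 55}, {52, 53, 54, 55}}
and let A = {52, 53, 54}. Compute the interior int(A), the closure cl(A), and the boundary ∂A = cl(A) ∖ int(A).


int(A) = {52}, cl(A) = {52, 53, 54, 55}, ∂A = {53, 54, 55}.

Closed sets in (X, τ) are complements of opens:
  closed(X, τ) = {∅, {53, 54}, {53, 54, 55}, {52, 53, 54, 55}}.
int(A) = ⋃ {U ∈ τ : U ⊆ A}. Opens contained in A: ∅, {52}.
Taking the union of these: int(A) = {52}.
cl(A) = ⋂ {C closed : A ⊆ C}. Closed sets containing A: {52, 53, 54, 55}.
Intersecting these: cl(A) = {52, 53, 54, 55}.
∂A = cl(A) ∖ int(A) = {52, 53, 54, 55} ∖ {52} = {53, 54, 55}.


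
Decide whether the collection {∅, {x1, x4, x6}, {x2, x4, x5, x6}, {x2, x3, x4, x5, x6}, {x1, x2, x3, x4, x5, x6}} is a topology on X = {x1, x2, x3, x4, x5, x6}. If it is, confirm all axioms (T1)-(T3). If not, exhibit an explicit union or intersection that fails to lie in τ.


τ is NOT a topology on X.

Axiom (T1): ∅ ∈ τ? Yes; X ∈ τ? Yes.
Axiom (T2/T3): check pairwise unions and intersections of members of τ.
Counterexample for (T3): {x1, x4, x6} ∩ {x2, x4, x5, x6} = {x4, x6} ∉ τ. Therefore τ is NOT a topology.


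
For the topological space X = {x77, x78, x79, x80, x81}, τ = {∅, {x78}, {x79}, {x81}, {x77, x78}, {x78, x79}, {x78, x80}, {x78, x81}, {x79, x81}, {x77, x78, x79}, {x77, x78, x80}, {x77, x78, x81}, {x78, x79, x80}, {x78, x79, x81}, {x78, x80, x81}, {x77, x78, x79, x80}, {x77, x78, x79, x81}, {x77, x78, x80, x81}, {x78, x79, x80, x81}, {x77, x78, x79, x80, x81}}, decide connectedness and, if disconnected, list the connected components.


(X, τ) is disconnected; components = [{x79}, {x81}, {x77, x78, x80}].

Find clopen sets (U ∈ τ with X ∖ U ∈ τ):
  U = ∅, X ∖ U = {x77, x78, x79, x80, x81} — both open, so U is clopen.
  U = {x79}, X ∖ U = {x77, x78, x80, x81} — both open, so U is clopen.
  U = {x81}, X ∖ U = {x77, x78, x79, x80} — both open, so U is clopen.
  U = {x79, x81}, X ∖ U = {x77, x78, x80} — both open, so U is clopen.
  U = {x77, x78, x80}, X ∖ U = {x79, x81} — both open, so U is clopen.
  U = {x77, x78, x79, x80}, X ∖ U = {x81} — both open, so U is clopen.
  U = {x77, x78, x80, x81}, X ∖ U = {x79} — both open, so U is clopen.
  U = {x77, x78, x79, x80, x81}, X ∖ U = ∅ — both open, so U is clopen.
Nontrivial clopen(s) exist: e.g. {x81}. So (X, τ) is disconnected.
Compute connected components by grouping points that agree on all clopens:
  component: {x79}
  component: {x81}
  component: {x77, x78, x80}


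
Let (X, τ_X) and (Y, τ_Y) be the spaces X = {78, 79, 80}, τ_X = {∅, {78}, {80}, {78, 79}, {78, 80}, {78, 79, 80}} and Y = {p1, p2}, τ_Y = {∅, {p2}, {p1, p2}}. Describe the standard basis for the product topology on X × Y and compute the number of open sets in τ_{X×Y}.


Basis B = {∅ × ∅, {78} × {p2}, {80} × {p2}, {78} × {p1, p2}, {78, 79} × {p2}, {78, 80} × {p2}, {80} × {p1, p2}, {78, 79, 80} × {p2}, {78, 79} × {p1, p2}, {78, 80} × {p1, p2}, {78, 79, 80} × {p1, p2}}; |τ_{X×Y}| = 18.

Enumerate products U × V with U ∈ τ_X, V ∈ τ_Y (deduplicated):
  ∅ × ∅ = {} (∅)
  {78} × {p2} = {(78,p2)}
  {80} × {p2} = {(80,p2)}
  {78} × {p1, p2} = {(78,p1), (78,p2)}
  {78, 79} × {p2} = {(78,p2), (79,p2)}
  {78, 80} × {p2} = {(78,p2), (80,p2)}
  {80} × {p1, p2} = {(80,p1), (80,p2)}
  {78, 79, 80} × {p2} = {(78,p2), (79,p2), (80,p2)}
  {78, 79} × {p1, p2} = {(78,p1), (78,p2), (79,p1), (79,p2)}
  {78, 80} × {p1, p2} = {(78,p1), (78,p2), (80,p1), (80,p2)}
  {78, 79, 80} × {p1, p2} = {(78,p1), (78,p2), (79,p1), (79,p2), (80,p1), (80,p2)}
These 11 distinct sets form the basis B.
Close under arbitrary unions to get τ_{X×Y}; counting gives |τ_{X×Y}| = 18.


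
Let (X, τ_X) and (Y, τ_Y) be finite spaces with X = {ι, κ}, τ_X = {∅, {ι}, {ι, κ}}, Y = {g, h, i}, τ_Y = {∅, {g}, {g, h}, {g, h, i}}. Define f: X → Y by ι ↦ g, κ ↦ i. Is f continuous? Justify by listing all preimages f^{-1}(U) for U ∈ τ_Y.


f IS continuous.

Compute f^{-1}(U) for each U ∈ τ_Y:
  U = ∅: f^{-1}(U) = ∅ ∈ τ_X ✓.
  U = {g}: f^{-1}(U) = {ι} ∈ τ_X ✓.
  U = {g, h}: f^{-1}(U) = {ι} ∈ τ_X ✓.
  U = {g, h, i}: f^{-1}(U) = {ι, κ} ∈ τ_X ✓.
Every preimage lies in τ_X, so f IS continuous.


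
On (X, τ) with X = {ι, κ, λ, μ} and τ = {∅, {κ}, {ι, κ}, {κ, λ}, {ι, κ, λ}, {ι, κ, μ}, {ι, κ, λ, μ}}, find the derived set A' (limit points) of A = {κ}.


A' = {ι, λ, μ}

For each x ∈ X, list the open sets U ∈ τ with x ∈ U, then check whether U ∩ (A ∖ {x}) ≠ ∅ for every such U.
  x = ι: opens ∋ x are {ι, κ}, {ι, κ, λ}, {ι, κ, μ}, {ι, κ, λ, μ}; each meets A ∖ {ι}, so x IS a limit point.
  x = κ: open {κ} ∋ x has {κ} ∩ (A ∖ {κ}) = ∅, so x is NOT a limit point.
  x = λ: opens ∋ x are {κ, λ}, {ι, κ, λ}, {ι, κ, λ, μ}; each meets A ∖ {λ}, so x IS a limit point.
  x = μ: opens ∋ x are {ι, κ, μ}, {ι, κ, λ, μ}; each meets A ∖ {μ}, so x IS a limit point.
Collecting: A' = {ι, λ, μ}.


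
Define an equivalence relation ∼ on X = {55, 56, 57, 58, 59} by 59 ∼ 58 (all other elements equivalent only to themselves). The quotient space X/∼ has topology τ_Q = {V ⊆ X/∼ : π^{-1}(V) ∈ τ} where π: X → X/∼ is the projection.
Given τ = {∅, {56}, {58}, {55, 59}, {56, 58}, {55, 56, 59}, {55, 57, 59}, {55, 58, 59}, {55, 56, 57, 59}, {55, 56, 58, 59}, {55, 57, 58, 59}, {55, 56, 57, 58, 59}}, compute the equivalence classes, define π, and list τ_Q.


X/∼ = {[55], [56], [57], [58=59]}; |τ_Q| = 6.

Equivalence classes: [55], [56], [57], [58=59].
Quotient map π: X → X/∼ sends 55 ↦ [55], 56 ↦ [56], 57 ↦ [57], 58 ↦ [58=59], 59 ↦ [58=59].
For each subset V ⊆ X/∼, compute π^{-1}(V) ⊆ X and check whether π^{-1}(V) ∈ τ. V is open in τ_Q iff π^{-1}(V) ∈ τ.
  V = {}: π^{-1}(V) = ∅ ∈ τ ✓.
  V = {[55]}: π^{-1}(V) = {55} ∉ τ ✗.
  V = {[56]}: π^{-1}(V) = {56} ∈ τ ✓.
  V = {[55], [56]}: π^{-1}(V) = {55, 56} ∉ τ ✗.
  V = {[57]}: π^{-1}(V) = {57} ∉ τ ✗.
  V = {[55], [57]}: π^{-1}(V) = {55, 57} ∉ τ ✗.
  V = {[56], [57]}: π^{-1}(V) = {56, 57} ∉ τ ✗.
  V = {[55], [56], [57]}: π^{-1}(V) = {55, 56, 57} ∉ τ ✗.
  V = {[58=59]}: π^{-1}(V) = {58, 59} ∉ τ ✗.
  V = {[55], [58=59]}: π^{-1}(V) = {55, 58, 59} ∈ τ ✓.
  V = {[56], [58=59]}: π^{-1}(V) = {56, 58, 59} ∉ τ ✗.
  V = {[55], [56], [58=59]}: π^{-1}(V) = {55, 56, 58, 59} ∈ τ ✓.
  V = {[57], [58=59]}: π^{-1}(V) = {57, 58, 59} ∉ τ ✗.
  V = {[55], [57], [58=59]}: π^{-1}(V) = {55, 57, 58, 59} ∈ τ ✓.
  V = {[56], [57], [58=59]}: π^{-1}(V) = {56, 57, 58, 59} ∉ τ ✗.
  V = {[55], [56], [57], [58=59]}: π^{-1}(V) = {55, 56, 57, 58, 59} ∈ τ ✓.
Open sets in the quotient: τ_Q = {{}, {[56]}, {[55], [58=59]}, {[55], [56], [58=59]}, {[55], [57], [58=59]}, {[55], [56], [57], [58=59]}} (6 elements).


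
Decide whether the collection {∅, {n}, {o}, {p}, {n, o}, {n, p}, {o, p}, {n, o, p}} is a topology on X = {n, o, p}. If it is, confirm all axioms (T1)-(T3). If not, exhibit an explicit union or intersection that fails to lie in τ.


τ IS a topology on X.

Axiom (T1): ∅ ∈ τ? Yes; X ∈ τ? Yes.
Axiom (T2/T3): check pairwise unions and intersections of members of τ.
All pairwise intersections and unions checked — each lies in τ. Therefore τ satisfies (T1), (T2), (T3): it IS a topology on X.


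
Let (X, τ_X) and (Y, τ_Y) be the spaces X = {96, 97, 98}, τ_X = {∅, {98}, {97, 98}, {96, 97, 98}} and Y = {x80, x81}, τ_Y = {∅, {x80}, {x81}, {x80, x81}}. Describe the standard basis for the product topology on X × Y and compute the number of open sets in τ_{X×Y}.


Basis B = {∅ × ∅, {98} × {x80}, {98} × {x81}, {97, 98} × {x80}, {97, 98} × {x81}, {98} × {x80, x81}, {96, 97, 98} × {x80}, {96, 97, 98} × {x81}, {97, 98} × {x80, x81}, {96, 97, 98} × {x80, x81}}; |τ_{X×Y}| = 16.

Enumerate products U × V with U ∈ τ_X, V ∈ τ_Y (deduplicated):
  ∅ × ∅ = {} (∅)
  {98} × {x80} = {(98,x80)}
  {98} × {x81} = {(98,x81)}
  {97, 98} × {x80} = {(97,x80), (98,x80)}
  {97, 98} × {x81} = {(97,x81), (98,x81)}
  {98} × {x80, x81} = {(98,x80), (98,x81)}
  {96, 97, 98} × {x80} = {(96,x80), (97,x80), (98,x80)}
  {96, 97, 98} × {x81} = {(96,x81), (97,x81), (98,x81)}
  {97, 98} × {x80, x81} = {(97,x80), (97,x81), (98,x80), (98,x81)}
  {96, 97, 98} × {x80, x81} = {(96,x80), (96,x81), (97,x80), (97,x81), (98,x80), (98,x81)}
These 10 distinct sets form the basis B.
Close under arbitrary unions to get τ_{X×Y}; counting gives |τ_{X×Y}| = 16.


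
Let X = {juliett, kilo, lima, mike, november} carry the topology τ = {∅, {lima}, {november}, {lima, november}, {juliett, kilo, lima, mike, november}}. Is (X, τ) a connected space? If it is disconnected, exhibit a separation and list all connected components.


(X, τ) is connected.

Find clopen sets (U ∈ τ with X ∖ U ∈ τ):
  U = ∅, X ∖ U = {juliett, kilo, lima, mike, november} — both open, so U is clopen.
  U = {juliett, kilo, lima, mike, november}, X ∖ U = ∅ — both open, so U is clopen.
Only trivial clopens (∅ and X) exist, so (X, τ) is connected.
Compute connected components by grouping points that agree on all clopens:
  component: {juliett, kilo, lima, mike, november}


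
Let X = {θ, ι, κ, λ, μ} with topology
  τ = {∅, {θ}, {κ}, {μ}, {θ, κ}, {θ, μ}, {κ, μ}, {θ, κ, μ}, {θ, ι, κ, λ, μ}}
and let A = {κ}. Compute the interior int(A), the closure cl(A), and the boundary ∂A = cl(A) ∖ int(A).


int(A) = {κ}, cl(A) = {ι, κ, λ}, ∂A = {ι, λ}.

Closed sets in (X, τ) are complements of opens:
  closed(X, τ) = {∅, {ι, λ}, {θ, ι, λ}, {ι, κ, λ}, {ι, λ, μ}, {θ, ι, κ, λ}, {θ, ι, λ, μ}, {ι, κ, λ, μ}, {θ, ι, κ, λ, μ}}.
int(A) = ⋃ {U ∈ τ : U ⊆ A}. Opens contained in A: ∅, {κ}.
Taking the union of these: int(A) = {κ}.
cl(A) = ⋂ {C closed : A ⊆ C}. Closed sets containing A: {ι, κ, λ}, {θ, ι, κ, λ}, {ι, κ, λ, μ}, {θ, ι, κ, λ, μ}.
Intersecting these: cl(A) = {ι, κ, λ}.
∂A = cl(A) ∖ int(A) = {ι, κ, λ} ∖ {κ} = {ι, λ}.


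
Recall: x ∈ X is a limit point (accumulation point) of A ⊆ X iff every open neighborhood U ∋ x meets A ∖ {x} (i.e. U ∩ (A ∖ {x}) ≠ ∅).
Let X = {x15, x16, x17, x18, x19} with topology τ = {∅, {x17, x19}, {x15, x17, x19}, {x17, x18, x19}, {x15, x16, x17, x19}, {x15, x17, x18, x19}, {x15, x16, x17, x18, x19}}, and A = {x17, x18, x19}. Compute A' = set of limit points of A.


A' = {x15, x16, x17, x18, x19}

For each x ∈ X, list the open sets U ∈ τ with x ∈ U, then check whether U ∩ (A ∖ {x}) ≠ ∅ for every such U.
  x = x15: opens ∋ x are {x15, x17, x19}, {x15, x16, x17, x19}, {x15, x17, x18, x19}, {x15, x16, x17, x18, x19}; each meets A ∖ {x15}, so x IS a limit point.
  x = x16: opens ∋ x are {x15, x16, x17, x19}, {x15, x16, x17, x18, x19}; each meets A ∖ {x16}, so x IS a limit point.
  x = x17: opens ∋ x are {x17, x19}, {x15, x17, x19}, {x17, x18, x19}, {x15, x16, x17, x19}, {x15, x17, x18, x19}, {x15, x16, x17, x18, x19}; each meets A ∖ {x17}, so x IS a limit point.
  x = x18: opens ∋ x are {x17, x18, x19}, {x15, x17, x18, x19}, {x15, x16, x17, x18, x19}; each meets A ∖ {x18}, so x IS a limit point.
  x = x19: opens ∋ x are {x17, x19}, {x15, x17, x19}, {x17, x18, x19}, {x15, x16, x17, x19}, {x15, x17, x18, x19}, {x15, x16, x17, x18, x19}; each meets A ∖ {x19}, so x IS a limit point.
Collecting: A' = {x15, x16, x17, x18, x19}.


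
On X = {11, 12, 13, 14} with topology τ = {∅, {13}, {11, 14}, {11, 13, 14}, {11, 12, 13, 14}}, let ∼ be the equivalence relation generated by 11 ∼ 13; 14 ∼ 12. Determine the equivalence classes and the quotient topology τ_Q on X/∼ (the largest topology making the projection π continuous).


X/∼ = {[11=13], [12=14]}; |τ_Q| = 2.

Equivalence classes: [11=13], [12=14].
Quotient map π: X → X/∼ sends 11 ↦ [11=13], 12 ↦ [12=14], 13 ↦ [11=13], 14 ↦ [12=14].
For each subset V ⊆ X/∼, compute π^{-1}(V) ⊆ X and check whether π^{-1}(V) ∈ τ. V is open in τ_Q iff π^{-1}(V) ∈ τ.
  V = {}: π^{-1}(V) = ∅ ∈ τ ✓.
  V = {[11=13]}: π^{-1}(V) = {11, 13} ∉ τ ✗.
  V = {[12=14]}: π^{-1}(V) = {12, 14} ∉ τ ✗.
  V = {[11=13], [12=14]}: π^{-1}(V) = {11, 12, 13, 14} ∈ τ ✓.
Open sets in the quotient: τ_Q = {{}, {[11=13], [12=14]}} (2 elements).


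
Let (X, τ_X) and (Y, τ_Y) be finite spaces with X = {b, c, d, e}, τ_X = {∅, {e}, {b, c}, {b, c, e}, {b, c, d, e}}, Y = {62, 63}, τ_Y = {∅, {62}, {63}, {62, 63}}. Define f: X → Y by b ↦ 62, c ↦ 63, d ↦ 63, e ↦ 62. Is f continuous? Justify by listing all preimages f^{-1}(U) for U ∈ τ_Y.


f is NOT continuous.

Compute f^{-1}(U) for each U ∈ τ_Y:
  U = ∅: f^{-1}(U) = ∅ ∈ τ_X ✓.
  U = {62}: f^{-1}(U) = {b, e} ∉ τ_X ✗.
  U = {63}: f^{-1}(U) = {c, d} ∉ τ_X ✗.
  U = {62, 63}: f^{-1}(U) = {b, c, d, e} ∈ τ_X ✓.
Found U = {62} with f^{-1}(U) = {b, e} not in τ_X. Therefore f is NOT continuous.


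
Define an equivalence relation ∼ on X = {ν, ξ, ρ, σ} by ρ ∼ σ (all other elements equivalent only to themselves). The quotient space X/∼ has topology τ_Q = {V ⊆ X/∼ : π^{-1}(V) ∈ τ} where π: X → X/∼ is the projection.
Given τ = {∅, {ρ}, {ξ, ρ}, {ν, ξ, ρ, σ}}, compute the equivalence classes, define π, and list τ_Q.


X/∼ = {[ν], [ξ], [ρ=σ]}; |τ_Q| = 2.

Equivalence classes: [ν], [ξ], [ρ=σ].
Quotient map π: X → X/∼ sends ν ↦ [ν], ξ ↦ [ξ], ρ ↦ [ρ=σ], σ ↦ [ρ=σ].
For each subset V ⊆ X/∼, compute π^{-1}(V) ⊆ X and check whether π^{-1}(V) ∈ τ. V is open in τ_Q iff π^{-1}(V) ∈ τ.
  V = {}: π^{-1}(V) = ∅ ∈ τ ✓.
  V = {[ν]}: π^{-1}(V) = {ν} ∉ τ ✗.
  V = {[ξ]}: π^{-1}(V) = {ξ} ∉ τ ✗.
  V = {[ν], [ξ]}: π^{-1}(V) = {ν, ξ} ∉ τ ✗.
  V = {[ρ=σ]}: π^{-1}(V) = {ρ, σ} ∉ τ ✗.
  V = {[ν], [ρ=σ]}: π^{-1}(V) = {ν, ρ, σ} ∉ τ ✗.
  V = {[ξ], [ρ=σ]}: π^{-1}(V) = {ξ, ρ, σ} ∉ τ ✗.
  V = {[ν], [ξ], [ρ=σ]}: π^{-1}(V) = {ν, ξ, ρ, σ} ∈ τ ✓.
Open sets in the quotient: τ_Q = {{}, {[ν], [ξ], [ρ=σ]}} (2 elements).


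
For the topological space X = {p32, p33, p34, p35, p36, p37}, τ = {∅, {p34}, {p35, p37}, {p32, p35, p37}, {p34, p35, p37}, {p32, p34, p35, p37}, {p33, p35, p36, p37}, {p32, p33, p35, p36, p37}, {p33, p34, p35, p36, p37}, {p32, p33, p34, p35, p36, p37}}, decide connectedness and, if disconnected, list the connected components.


(X, τ) is disconnected; components = [{p34}, {p32, p33, p35, p36, p37}].

Find clopen sets (U ∈ τ with X ∖ U ∈ τ):
  U = ∅, X ∖ U = {p32, p33, p34, p35, p36, p37} — both open, so U is clopen.
  U = {p34}, X ∖ U = {p32, p33, p35, p36, p37} — both open, so U is clopen.
  U = {p32, p33, p35, p36, p37}, X ∖ U = {p34} — both open, so U is clopen.
  U = {p32, p33, p34, p35, p36, p37}, X ∖ U = ∅ — both open, so U is clopen.
Nontrivial clopen(s) exist: e.g. {p34}. So (X, τ) is disconnected.
Compute connected components by grouping points that agree on all clopens:
  component: {p34}
  component: {p32, p33, p35, p36, p37}


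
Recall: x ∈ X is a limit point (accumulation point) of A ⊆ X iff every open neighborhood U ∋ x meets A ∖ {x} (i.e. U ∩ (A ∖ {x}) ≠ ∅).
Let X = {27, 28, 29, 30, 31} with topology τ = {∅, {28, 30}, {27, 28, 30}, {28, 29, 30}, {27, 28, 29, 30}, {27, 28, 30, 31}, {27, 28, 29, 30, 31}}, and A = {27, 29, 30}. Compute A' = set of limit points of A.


A' = {27, 28, 29, 31}

For each x ∈ X, list the open sets U ∈ τ with x ∈ U, then check whether U ∩ (A ∖ {x}) ≠ ∅ for every such U.
  x = 27: opens ∋ x are {27, 28, 30}, {27, 28, 29, 30}, {27, 28, 30, 31}, {27, 28, 29, 30, 31}; each meets A ∖ {27}, so x IS a limit point.
  x = 28: opens ∋ x are {28, 30}, {27, 28, 30}, {28, 29, 30}, {27, 28, 29, 30}, {27, 28, 30, 31}, {27, 28, 29, 30, 31}; each meets A ∖ {28}, so x IS a limit point.
  x = 29: opens ∋ x are {28, 29, 30}, {27, 28, 29, 30}, {27, 28, 29, 30, 31}; each meets A ∖ {29}, so x IS a limit point.
  x = 30: open {28, 30} ∋ x has {28, 30} ∩ (A ∖ {30}) = ∅, so x is NOT a limit point.
  x = 31: opens ∋ x are {27, 28, 30, 31}, {27, 28, 29, 30, 31}; each meets A ∖ {31}, so x IS a limit point.
Collecting: A' = {27, 28, 29, 31}.


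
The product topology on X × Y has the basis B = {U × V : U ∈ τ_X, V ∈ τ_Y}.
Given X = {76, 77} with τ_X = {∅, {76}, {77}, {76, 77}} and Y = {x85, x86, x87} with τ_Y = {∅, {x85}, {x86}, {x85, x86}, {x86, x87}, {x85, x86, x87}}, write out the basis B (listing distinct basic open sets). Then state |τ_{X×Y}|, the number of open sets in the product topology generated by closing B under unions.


Basis B = {∅ × ∅, {76} × {x85}, {76} × {x86}, {77} × {x85}, {77} × {x86}, {76} × {x85, x86}, {76, 77} × {x85}, {76} × {x86, x87}, {76, 77} × {x86}, {77} × {x85, x86}, {77} × {x86, x87}, {76} × {x85, x86, x87}, {77} × {x85, x86, x87}, {76, 77} × {x85, x86}, {76, 77} × {x86, x87}, {76, 77} × {x85, x86, x87}}; |τ_{X×Y}| = 36.

Enumerate products U × V with U ∈ τ_X, V ∈ τ_Y (deduplicated):
  ∅ × ∅ = {} (∅)
  {76} × {x85} = {(76,x85)}
  {76} × {x86} = {(76,x86)}
  {77} × {x85} = {(77,x85)}
  {77} × {x86} = {(77,x86)}
  {76} × {x85, x86} = {(76,x85), (76,x86)}
  {76, 77} × {x85} = {(76,x85), (77,x85)}
  {76} × {x86, x87} = {(76,x86), (76,x87)}
  {76, 77} × {x86} = {(76,x86), (77,x86)}
  {77} × {x85, x86} = {(77,x85), (77,x86)}
  {77} × {x86, x87} = {(77,x86), (77,x87)}
  {76} × {x85, x86, x87} = {(76,x85), (76,x86), (76,x87)}
  {77} × {x85, x86, x87} = {(77,x85), (77,x86), (77,x87)}
  {76, 77} × {x85, x86} = {(76,x85), (76,x86), (77,x85), (77,x86)}
  {76, 77} × {x86, x87} = {(76,x86), (76,x87), (77,x86), (77,x87)}
  {76, 77} × {x85, x86, x87} = {(76,x85), (76,x86), (76,x87), (77,x85), (77,x86), (77,x87)}
These 16 distinct sets form the basis B.
Close under arbitrary unions to get τ_{X×Y}; counting gives |τ_{X×Y}| = 36.


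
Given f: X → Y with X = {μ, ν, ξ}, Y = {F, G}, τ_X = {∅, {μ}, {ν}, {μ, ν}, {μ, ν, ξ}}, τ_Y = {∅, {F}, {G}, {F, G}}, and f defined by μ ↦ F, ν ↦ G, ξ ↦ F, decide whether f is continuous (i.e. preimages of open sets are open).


f is NOT continuous.

Compute f^{-1}(U) for each U ∈ τ_Y:
  U = ∅: f^{-1}(U) = ∅ ∈ τ_X ✓.
  U = {F}: f^{-1}(U) = {μ, ξ} ∉ τ_X ✗.
  U = {G}: f^{-1}(U) = {ν} ∈ τ_X ✓.
  U = {F, G}: f^{-1}(U) = {μ, ν, ξ} ∈ τ_X ✓.
Found U = {F} with f^{-1}(U) = {μ, ξ} not in τ_X. Therefore f is NOT continuous.


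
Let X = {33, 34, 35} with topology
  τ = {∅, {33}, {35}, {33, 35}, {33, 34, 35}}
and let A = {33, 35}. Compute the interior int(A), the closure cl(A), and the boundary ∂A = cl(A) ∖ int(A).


int(A) = {33, 35}, cl(A) = {33, 34, 35}, ∂A = {34}.

Closed sets in (X, τ) are complements of opens:
  closed(X, τ) = {∅, {34}, {33, 34}, {34, 35}, {33, 34, 35}}.
int(A) = ⋃ {U ∈ τ : U ⊆ A}. Opens contained in A: ∅, {33}, {35}, {33, 35}.
Taking the union of these: int(A) = {33, 35}.
cl(A) = ⋂ {C closed : A ⊆ C}. Closed sets containing A: {33, 34, 35}.
Intersecting these: cl(A) = {33, 34, 35}.
∂A = cl(A) ∖ int(A) = {33, 34, 35} ∖ {33, 35} = {34}.


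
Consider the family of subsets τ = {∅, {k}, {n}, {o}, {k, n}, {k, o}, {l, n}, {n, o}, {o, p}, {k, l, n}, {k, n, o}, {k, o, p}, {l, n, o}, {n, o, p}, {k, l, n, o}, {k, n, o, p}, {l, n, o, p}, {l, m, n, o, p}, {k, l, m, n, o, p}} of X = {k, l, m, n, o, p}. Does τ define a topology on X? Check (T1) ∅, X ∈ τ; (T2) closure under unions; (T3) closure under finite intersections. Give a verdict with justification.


τ is NOT a topology on X.

Axiom (T1): ∅ ∈ τ? Yes; X ∈ τ? Yes.
Axiom (T2/T3): check pairwise unions and intersections of members of τ.
Counterexample for (T2): {k} ∪ {l, n, o, p} = {k, l, n, o, p} ∉ τ. Therefore τ is NOT a topology.


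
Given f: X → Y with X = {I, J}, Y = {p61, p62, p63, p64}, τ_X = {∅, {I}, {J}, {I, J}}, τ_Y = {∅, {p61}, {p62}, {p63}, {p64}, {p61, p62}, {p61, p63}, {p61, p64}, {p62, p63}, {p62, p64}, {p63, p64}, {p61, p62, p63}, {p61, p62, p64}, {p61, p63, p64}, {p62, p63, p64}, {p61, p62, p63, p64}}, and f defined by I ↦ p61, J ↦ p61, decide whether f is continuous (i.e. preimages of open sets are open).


f IS continuous.

Compute f^{-1}(U) for each U ∈ τ_Y:
  U = ∅: f^{-1}(U) = ∅ ∈ τ_X ✓.
  U = {p61}: f^{-1}(U) = {I, J} ∈ τ_X ✓.
  U = {p62}: f^{-1}(U) = ∅ ∈ τ_X ✓.
  U = {p63}: f^{-1}(U) = ∅ ∈ τ_X ✓.
  U = {p64}: f^{-1}(U) = ∅ ∈ τ_X ✓.
  U = {p61, p62}: f^{-1}(U) = {I, J} ∈ τ_X ✓.
  U = {p61, p63}: f^{-1}(U) = {I, J} ∈ τ_X ✓.
  U = {p61, p64}: f^{-1}(U) = {I, J} ∈ τ_X ✓.
  U = {p62, p63}: f^{-1}(U) = ∅ ∈ τ_X ✓.
  U = {p62, p64}: f^{-1}(U) = ∅ ∈ τ_X ✓.
  U = {p63, p64}: f^{-1}(U) = ∅ ∈ τ_X ✓.
  U = {p61, p62, p63}: f^{-1}(U) = {I, J} ∈ τ_X ✓.
  U = {p61, p62, p64}: f^{-1}(U) = {I, J} ∈ τ_X ✓.
  U = {p61, p63, p64}: f^{-1}(U) = {I, J} ∈ τ_X ✓.
  U = {p62, p63, p64}: f^{-1}(U) = ∅ ∈ τ_X ✓.
  U = {p61, p62, p63, p64}: f^{-1}(U) = {I, J} ∈ τ_X ✓.
Every preimage lies in τ_X, so f IS continuous.


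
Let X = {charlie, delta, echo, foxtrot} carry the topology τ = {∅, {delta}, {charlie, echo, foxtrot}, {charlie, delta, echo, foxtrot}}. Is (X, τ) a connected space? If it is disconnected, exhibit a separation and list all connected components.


(X, τ) is disconnected; components = [{delta}, {charlie, echo, foxtrot}].

Find clopen sets (U ∈ τ with X ∖ U ∈ τ):
  U = ∅, X ∖ U = {charlie, delta, echo, foxtrot} — both open, so U is clopen.
  U = {delta}, X ∖ U = {charlie, echo, foxtrot} — both open, so U is clopen.
  U = {charlie, echo, foxtrot}, X ∖ U = {delta} — both open, so U is clopen.
  U = {charlie, delta, echo, foxtrot}, X ∖ U = ∅ — both open, so U is clopen.
Nontrivial clopen(s) exist: e.g. {charlie, echo, foxtrot}. So (X, τ) is disconnected.
Compute connected components by grouping points that agree on all clopens:
  component: {delta}
  component: {charlie, echo, foxtrot}


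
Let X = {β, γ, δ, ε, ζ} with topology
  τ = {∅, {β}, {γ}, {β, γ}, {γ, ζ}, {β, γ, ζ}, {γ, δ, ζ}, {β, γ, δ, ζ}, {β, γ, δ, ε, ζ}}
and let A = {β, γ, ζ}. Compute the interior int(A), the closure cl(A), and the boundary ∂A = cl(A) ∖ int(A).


int(A) = {β, γ, ζ}, cl(A) = {β, γ, δ, ε, ζ}, ∂A = {δ, ε}.

Closed sets in (X, τ) are complements of opens:
  closed(X, τ) = {∅, {ε}, {β, ε}, {δ, ε}, {β, δ, ε}, {δ, ε, ζ}, {β, δ, ε, ζ}, {γ, δ, ε, ζ}, {β, γ, δ, ε, ζ}}.
int(A) = ⋃ {U ∈ τ : U ⊆ A}. Opens contained in A: ∅, {β}, {γ}, {β, γ}, {γ, ζ}, {β, γ, ζ}.
Taking the union of these: int(A) = {β, γ, ζ}.
cl(A) = ⋂ {C closed : A ⊆ C}. Closed sets containing A: {β, γ, δ, ε, ζ}.
Intersecting these: cl(A) = {β, γ, δ, ε, ζ}.
∂A = cl(A) ∖ int(A) = {β, γ, δ, ε, ζ} ∖ {β, γ, ζ} = {δ, ε}.


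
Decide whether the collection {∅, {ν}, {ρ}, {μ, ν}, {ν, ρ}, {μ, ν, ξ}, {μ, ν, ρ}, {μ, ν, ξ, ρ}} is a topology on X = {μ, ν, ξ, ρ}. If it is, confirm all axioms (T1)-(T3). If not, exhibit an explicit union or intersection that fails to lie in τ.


τ IS a topology on X.

Axiom (T1): ∅ ∈ τ? Yes; X ∈ τ? Yes.
Axiom (T2/T3): check pairwise unions and intersections of members of τ.
All pairwise intersections and unions checked — each lies in τ. Therefore τ satisfies (T1), (T2), (T3): it IS a topology on X.


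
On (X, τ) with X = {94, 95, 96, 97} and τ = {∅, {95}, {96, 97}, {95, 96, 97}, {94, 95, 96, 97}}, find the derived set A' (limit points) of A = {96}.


A' = {94, 97}

For each x ∈ X, list the open sets U ∈ τ with x ∈ U, then check whether U ∩ (A ∖ {x}) ≠ ∅ for every such U.
  x = 94: opens ∋ x are {94, 95, 96, 97}; each meets A ∖ {94}, so x IS a limit point.
  x = 95: open {95} ∋ x has {95} ∩ (A ∖ {95}) = ∅, so x is NOT a limit point.
  x = 96: open {96, 97} ∋ x has {96, 97} ∩ (A ∖ {96}) = ∅, so x is NOT a limit point.
  x = 97: opens ∋ x are {96, 97}, {95, 96, 97}, {94, 95, 96, 97}; each meets A ∖ {97}, so x IS a limit point.
Collecting: A' = {94, 97}.


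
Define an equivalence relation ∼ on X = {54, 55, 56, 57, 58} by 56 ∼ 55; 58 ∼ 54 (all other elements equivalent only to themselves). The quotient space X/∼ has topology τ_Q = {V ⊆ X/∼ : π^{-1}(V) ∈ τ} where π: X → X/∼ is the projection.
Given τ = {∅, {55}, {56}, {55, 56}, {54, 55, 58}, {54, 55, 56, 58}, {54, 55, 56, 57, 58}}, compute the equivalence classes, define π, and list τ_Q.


X/∼ = {[54=58], [55=56], [57]}; |τ_Q| = 4.

Equivalence classes: [54=58], [55=56], [57].
Quotient map π: X → X/∼ sends 54 ↦ [54=58], 55 ↦ [55=56], 56 ↦ [55=56], 57 ↦ [57], 58 ↦ [54=58].
For each subset V ⊆ X/∼, compute π^{-1}(V) ⊆ X and check whether π^{-1}(V) ∈ τ. V is open in τ_Q iff π^{-1}(V) ∈ τ.
  V = {}: π^{-1}(V) = ∅ ∈ τ ✓.
  V = {[54=58]}: π^{-1}(V) = {54, 58} ∉ τ ✗.
  V = {[55=56]}: π^{-1}(V) = {55, 56} ∈ τ ✓.
  V = {[54=58], [55=56]}: π^{-1}(V) = {54, 55, 56, 58} ∈ τ ✓.
  V = {[57]}: π^{-1}(V) = {57} ∉ τ ✗.
  V = {[54=58], [57]}: π^{-1}(V) = {54, 57, 58} ∉ τ ✗.
  V = {[55=56], [57]}: π^{-1}(V) = {55, 56, 57} ∉ τ ✗.
  V = {[54=58], [55=56], [57]}: π^{-1}(V) = {54, 55, 56, 57, 58} ∈ τ ✓.
Open sets in the quotient: τ_Q = {{}, {[55=56]}, {[54=58], [55=56]}, {[54=58], [55=56], [57]}} (4 elements).


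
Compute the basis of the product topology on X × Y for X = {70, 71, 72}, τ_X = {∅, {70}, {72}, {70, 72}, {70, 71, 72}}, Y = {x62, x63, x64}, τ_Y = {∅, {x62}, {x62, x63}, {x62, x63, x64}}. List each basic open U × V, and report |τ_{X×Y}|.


Basis B = {∅ × ∅, {70} × {x62}, {72} × {x62}, {70} × {x62, x63}, {70, 72} × {x62}, {72} × {x62, x63}, {70} × {x62, x63, x64}, {70, 71, 72} × {x62}, {72} × {x62, x63, x64}, {70, 72} × {x62, x63}, {70, 72} × {x62, x63, x64}, {70, 71, 72} × {x62, x63}, {70, 71, 72} × {x62, x63, x64}}; |τ_{X×Y}| = 30.

Enumerate products U × V with U ∈ τ_X, V ∈ τ_Y (deduplicated):
  ∅ × ∅ = {} (∅)
  {70} × {x62} = {(70,x62)}
  {72} × {x62} = {(72,x62)}
  {70} × {x62, x63} = {(70,x62), (70,x63)}
  {70, 72} × {x62} = {(70,x62), (72,x62)}
  {72} × {x62, x63} = {(72,x62), (72,x63)}
  {70} × {x62, x63, x64} = {(70,x62), (70,x63), (70,x64)}
  {70, 71, 72} × {x62} = {(70,x62), (71,x62), (72,x62)}
  {72} × {x62, x63, x64} = {(72,x62), (72,x63), (72,x64)}
  {70, 72} × {x62, x63} = {(70,x62), (70,x63), (72,x62), (72,x63)}
  {70, 72} × {x62, x63, x64} = {(70,x62), (70,x63), (70,x64), (72,x62), (72,x63), (72,x64)}
  {70, 71, 72} × {x62, x63} = {(70,x62), (70,x63), (71,x62), (71,x63), (72,x62), (72,x63)}
  {70, 71, 72} × {x62, x63, x64} = {(70,x62), (70,x63), (70,x64), (71,x62), (71,x63), (71,x64), (72,x62), (72,x63), (72,x64)}
These 13 distinct sets form the basis B.
Close under arbitrary unions to get τ_{X×Y}; counting gives |τ_{X×Y}| = 30.


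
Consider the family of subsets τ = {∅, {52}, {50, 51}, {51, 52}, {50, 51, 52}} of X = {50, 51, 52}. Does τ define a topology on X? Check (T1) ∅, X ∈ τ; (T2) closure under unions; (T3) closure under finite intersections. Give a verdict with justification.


τ is NOT a topology on X.

Axiom (T1): ∅ ∈ τ? Yes; X ∈ τ? Yes.
Axiom (T2/T3): check pairwise unions and intersections of members of τ.
Counterexample for (T3): {50, 51} ∩ {51, 52} = {51} ∉ τ. Therefore τ is NOT a topology.


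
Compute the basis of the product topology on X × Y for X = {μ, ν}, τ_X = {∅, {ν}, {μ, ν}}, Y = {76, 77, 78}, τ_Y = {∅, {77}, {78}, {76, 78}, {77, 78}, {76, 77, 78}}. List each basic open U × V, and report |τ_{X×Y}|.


Basis B = {∅ × ∅, {ν} × {77}, {ν} × {78}, {μ, ν} × {77}, {μ, ν} × {78}, {ν} × {76, 78}, {ν} × {77, 78}, {ν} × {76, 77, 78}, {μ, ν} × {76, 78}, {μ, ν} × {77, 78}, {μ, ν} × {76, 77, 78}}; |τ_{X×Y}| = 18.

Enumerate products U × V with U ∈ τ_X, V ∈ τ_Y (deduplicated):
  ∅ × ∅ = {} (∅)
  {ν} × {77} = {(ν,77)}
  {ν} × {78} = {(ν,78)}
  {μ, ν} × {77} = {(μ,77), (ν,77)}
  {μ, ν} × {78} = {(μ,78), (ν,78)}
  {ν} × {76, 78} = {(ν,76), (ν,78)}
  {ν} × {77, 78} = {(ν,77), (ν,78)}
  {ν} × {76, 77, 78} = {(ν,76), (ν,77), (ν,78)}
  {μ, ν} × {76, 78} = {(μ,76), (μ,78), (ν,76), (ν,78)}
  {μ, ν} × {77, 78} = {(μ,77), (μ,78), (ν,77), (ν,78)}
  {μ, ν} × {76, 77, 78} = {(μ,76), (μ,77), (μ,78), (ν,76), (ν,77), (ν,78)}
These 11 distinct sets form the basis B.
Close under arbitrary unions to get τ_{X×Y}; counting gives |τ_{X×Y}| = 18.


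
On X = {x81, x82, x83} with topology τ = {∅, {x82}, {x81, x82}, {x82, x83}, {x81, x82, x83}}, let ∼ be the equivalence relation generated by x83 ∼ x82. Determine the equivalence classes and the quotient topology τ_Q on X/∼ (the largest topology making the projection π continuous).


X/∼ = {[x81], [x82=x83]}; |τ_Q| = 3.

Equivalence classes: [x81], [x82=x83].
Quotient map π: X → X/∼ sends x81 ↦ [x81], x82 ↦ [x82=x83], x83 ↦ [x82=x83].
For each subset V ⊆ X/∼, compute π^{-1}(V) ⊆ X and check whether π^{-1}(V) ∈ τ. V is open in τ_Q iff π^{-1}(V) ∈ τ.
  V = {}: π^{-1}(V) = ∅ ∈ τ ✓.
  V = {[x81]}: π^{-1}(V) = {x81} ∉ τ ✗.
  V = {[x82=x83]}: π^{-1}(V) = {x82, x83} ∈ τ ✓.
  V = {[x81], [x82=x83]}: π^{-1}(V) = {x81, x82, x83} ∈ τ ✓.
Open sets in the quotient: τ_Q = {{}, {[x82=x83]}, {[x81], [x82=x83]}} (3 elements).


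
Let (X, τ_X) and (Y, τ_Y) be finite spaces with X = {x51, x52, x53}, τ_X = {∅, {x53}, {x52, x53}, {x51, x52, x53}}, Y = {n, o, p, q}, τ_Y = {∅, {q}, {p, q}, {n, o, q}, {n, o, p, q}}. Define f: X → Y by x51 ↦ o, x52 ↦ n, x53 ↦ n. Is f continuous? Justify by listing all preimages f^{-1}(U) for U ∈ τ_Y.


f IS continuous.

Compute f^{-1}(U) for each U ∈ τ_Y:
  U = ∅: f^{-1}(U) = ∅ ∈ τ_X ✓.
  U = {q}: f^{-1}(U) = ∅ ∈ τ_X ✓.
  U = {p, q}: f^{-1}(U) = ∅ ∈ τ_X ✓.
  U = {n, o, q}: f^{-1}(U) = {x51, x52, x53} ∈ τ_X ✓.
  U = {n, o, p, q}: f^{-1}(U) = {x51, x52, x53} ∈ τ_X ✓.
Every preimage lies in τ_X, so f IS continuous.
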